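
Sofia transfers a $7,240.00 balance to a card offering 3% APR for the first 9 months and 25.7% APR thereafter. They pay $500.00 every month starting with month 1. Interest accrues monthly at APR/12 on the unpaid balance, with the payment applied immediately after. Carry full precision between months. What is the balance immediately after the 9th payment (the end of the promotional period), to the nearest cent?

$2,859.28

Promo months 1–9 at r₀ = 3%/12 = 0.0025; months 10+ at r₁ = 25.7%/12 = 0.0214167.
After month 9: iterate B ← B·(1+r₀) − $500.00 for 9 months → $2,859.28.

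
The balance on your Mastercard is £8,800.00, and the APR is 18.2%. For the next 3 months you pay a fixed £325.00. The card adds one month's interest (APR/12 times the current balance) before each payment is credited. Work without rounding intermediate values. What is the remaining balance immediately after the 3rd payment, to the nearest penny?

Monthly rate r = 18.2%/12 = 1.51667% = 0.0151667.
Each month: B ← B·(1+r) − £325.00.
Month 1: interest £133.47; balance after payment £8,608.47.
Month 2: interest £130.56; balance after payment £8,414.03.
Month 3: interest £127.61; balance after payment £8,216.64.

£8,216.64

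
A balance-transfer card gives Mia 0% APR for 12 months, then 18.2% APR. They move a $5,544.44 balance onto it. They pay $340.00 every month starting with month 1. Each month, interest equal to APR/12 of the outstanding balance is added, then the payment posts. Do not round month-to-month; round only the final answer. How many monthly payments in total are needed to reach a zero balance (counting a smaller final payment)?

Promo months 1–12 at r₀ = 0%/12 = 0; months 13+ at r₁ = 18.2%/12 = 0.0151667.
After month 12 (no interest yet): B = $5,544.44 − 12·$340.00 = $1,464.44.
Then at r₁ with $340.00/mo: n₂ = −ln(1 − r₁·B/P)/ln(1+r₁) ≈ 4.49 → 5 more payments.

17 payments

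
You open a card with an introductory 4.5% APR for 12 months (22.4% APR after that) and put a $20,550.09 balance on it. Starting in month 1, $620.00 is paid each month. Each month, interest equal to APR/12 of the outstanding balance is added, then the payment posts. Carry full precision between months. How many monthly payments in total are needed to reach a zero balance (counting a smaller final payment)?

Promo months 1–12 at r₀ = 4.5%/12 = 0.00375; months 13+ at r₁ = 22.4%/12 = 0.0186667.
After month 12: iterate B ← B·(1+r₀) − $620.00 for 12 months → $13,898.77.
Then at r₁ with $620.00/mo: n₂ = −ln(1 − r₁·B/P)/ln(1+r₁) ≈ 29.31 → 30 more payments.

42 payments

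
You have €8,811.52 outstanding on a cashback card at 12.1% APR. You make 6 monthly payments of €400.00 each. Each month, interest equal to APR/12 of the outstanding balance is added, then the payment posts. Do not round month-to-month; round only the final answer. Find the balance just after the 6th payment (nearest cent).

Monthly rate r = 12.1%/12 = 1.00833% = 0.0100833.
Each month: B ← B·(1+r) − €400.00.
Month 1: interest €88.85; balance after payment €8,500.37.
Month 2: interest €85.71; balance after payment €8,186.08.
Month 3: interest €82.54; balance after payment €7,868.62.
Month 4: interest €79.34; balance after payment €7,547.97.
Month 5: interest €76.11; balance after payment €7,224.08.
Month 6: interest €72.84; balance after payment €6,896.92.

€6,896.92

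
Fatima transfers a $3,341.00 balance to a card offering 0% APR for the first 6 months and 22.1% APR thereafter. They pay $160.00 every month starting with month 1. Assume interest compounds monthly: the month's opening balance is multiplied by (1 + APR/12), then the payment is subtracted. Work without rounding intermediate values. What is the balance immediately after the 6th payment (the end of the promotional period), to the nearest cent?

Promo months 1–6 at r₀ = 0%/12 = 0; months 7+ at r₁ = 22.1%/12 = 0.0184167.
After month 6 (no interest yet): B = $3,341.00 − 6·$160.00 = $2,381.00.

$2,381.00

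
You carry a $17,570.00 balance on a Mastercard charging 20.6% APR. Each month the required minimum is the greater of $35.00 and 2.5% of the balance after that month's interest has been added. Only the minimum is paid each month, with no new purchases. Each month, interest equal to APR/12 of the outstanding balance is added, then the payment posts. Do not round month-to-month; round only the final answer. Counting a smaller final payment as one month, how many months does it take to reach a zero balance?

Monthly rate r = 20.6%/12 = 1.71667% = 0.0171667.
While 2.5% of the post-interest balance exceeds $35.00, each month B ← (B·(1+r))·(1 − 0.025), i.e. B shrinks by the factor (1+r)·0.975 = 0.99174.
This holds for months 1–307. Entering month 308 the balance is $1,375.84; 2.5% of the post-interest balance is now below $35.00, so the flat $35.00 minimum applies from here.
From month 308 a fixed $35.00 at rate r clears $1,375.84 in 66 more payments. Total: 307 + 66 = 373 months.

373 months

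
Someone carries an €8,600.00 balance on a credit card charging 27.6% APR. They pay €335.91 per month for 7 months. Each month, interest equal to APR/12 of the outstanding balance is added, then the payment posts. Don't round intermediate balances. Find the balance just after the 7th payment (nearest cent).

Monthly rate r = 27.6%/12 = 2.3% = 0.023.
Each month: B ← B·(1+r) − €335.91.
Month 1: interest €197.80; balance after payment €8,461.89.
Month 2: interest €194.62; balance after payment €8,320.60.
Month 3: interest €191.37; balance after payment €8,176.07.
Month 4: interest €188.05; balance after payment €8,028.21.
Month 5: interest €184.65; balance after payment €7,876.95.
Month 6: interest €181.17; balance after payment €7,722.21.
Month 7: interest €177.61; balance after payment €7,563.91.

€7,563.91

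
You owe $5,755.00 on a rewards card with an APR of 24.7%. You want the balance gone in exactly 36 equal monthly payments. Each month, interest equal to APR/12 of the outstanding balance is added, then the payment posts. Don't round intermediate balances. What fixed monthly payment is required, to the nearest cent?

Monthly rate r = 24.7%/12 = 2.05833% = 0.0205833.
Level-payment amortization: P = B₀·r / (1 − (1+r)^(−n)) = 5755.00·0.0205833 / (1 − 1.02058^(−36)).
Denominator 1 − (1+r)^(−36) = 0.519763666.
P = 118.457 / 0.519763666 ≈ 227.91.

$227.91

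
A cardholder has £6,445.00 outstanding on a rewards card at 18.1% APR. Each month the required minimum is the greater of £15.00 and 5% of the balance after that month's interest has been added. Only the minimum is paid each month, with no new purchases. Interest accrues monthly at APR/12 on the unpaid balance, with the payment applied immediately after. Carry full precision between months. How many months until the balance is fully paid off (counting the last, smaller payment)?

109 months

Monthly rate r = 18.1%/12 = 1.50833% = 0.0150833.
While 5% of the post-interest balance exceeds £15.00, each month B ← (B·(1+r))·(1 − 0.05), i.e. B shrinks by the factor (1+r)·0.95 = 0.96433.
This holds for months 1–85. Entering month 86 the balance is £294.02; 5% of the post-interest balance is now below £15.00, so the flat £15.00 minimum applies from here.
From month 86 a fixed £15.00 at rate r clears £294.02 in 24 more payments. Total: 85 + 24 = 109 months.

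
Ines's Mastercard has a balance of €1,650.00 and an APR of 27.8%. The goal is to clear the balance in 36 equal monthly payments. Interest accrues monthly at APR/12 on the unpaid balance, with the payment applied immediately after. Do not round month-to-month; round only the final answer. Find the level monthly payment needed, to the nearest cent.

Monthly rate r = 27.8%/12 = 2.31667% = 0.0231667.
Level-payment amortization: P = B₀·r / (1 − (1+r)^(−n)) = 1650.00·0.0231667 / (1 − 1.02317^(−36)).
Denominator 1 − (1+r)^(−36) = 0.561539765.
P = 38.225 / 0.561539765 ≈ 68.07.

€68.07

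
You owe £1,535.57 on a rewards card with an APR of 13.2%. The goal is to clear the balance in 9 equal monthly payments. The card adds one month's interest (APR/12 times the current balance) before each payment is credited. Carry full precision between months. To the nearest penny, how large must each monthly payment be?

£180.14

Monthly rate r = 13.2%/12 = 1.1% = 0.011.
Level-payment amortization: P = B₀·r / (1 − (1+r)^(−n)) = 1535.57·0.011 / (1 − 1.011^(−9)).
Denominator 1 − (1+r)^(−9) = 0.0937675698.
P = 16.8913 / 0.0937675698 ≈ 180.14.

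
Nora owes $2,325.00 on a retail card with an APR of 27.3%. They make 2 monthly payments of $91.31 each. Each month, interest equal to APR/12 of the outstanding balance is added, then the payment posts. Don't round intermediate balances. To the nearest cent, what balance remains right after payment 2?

$2,247.29

Monthly rate r = 27.3%/12 = 2.275% = 0.02275.
Each month: B ← B·(1+r) − $91.31.
Month 1: interest $52.89; balance after payment $2,286.58.
Month 2: interest $52.02; balance after payment $2,247.29.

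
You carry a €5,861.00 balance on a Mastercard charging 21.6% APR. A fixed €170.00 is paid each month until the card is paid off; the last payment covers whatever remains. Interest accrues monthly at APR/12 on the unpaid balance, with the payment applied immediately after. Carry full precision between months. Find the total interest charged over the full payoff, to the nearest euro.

€3,374

Monthly rate r = 21.6%/12 = 1.8% = 0.018.
Payoff takes n = ⌈−ln(1 − rB₀/P)/ln(1+r)⌉ = ⌈54.322⌉ = 55 payments; the last is €55.09.
Total paid = 54·€170.00 + €55.09 = €9,235.09.
Total interest = total paid − principal = €9,235.09 − €5,861.00 = €3,374.09.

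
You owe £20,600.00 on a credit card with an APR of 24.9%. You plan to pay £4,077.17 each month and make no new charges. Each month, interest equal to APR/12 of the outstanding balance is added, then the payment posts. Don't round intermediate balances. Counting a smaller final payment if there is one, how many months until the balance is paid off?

6 payments

Monthly rate r = 24.9%/12 = 2.075% = 0.02075.
Recurrence: B ← B·(1+r) − £4,077.17.
Month 1: interest £427.45; balance after payment £16,950.28.
Month 2: interest £351.72; balance after payment £13,224.83.
Month 3: interest £274.42; balance after payment £9,422.07.
Month 4: interest £195.51; balance after payment £5,540.41.
Month 5: interest £114.96; balance after payment £1,578.21.
Month 6: interest £32.75; balance after payment £0.00.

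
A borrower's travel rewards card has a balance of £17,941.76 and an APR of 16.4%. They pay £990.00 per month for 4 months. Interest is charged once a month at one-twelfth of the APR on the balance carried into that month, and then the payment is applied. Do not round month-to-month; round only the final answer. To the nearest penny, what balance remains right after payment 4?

Monthly rate r = 16.4%/12 = 1.36667% = 0.0136667.
Each month: B ← B·(1+r) − £990.00.
Month 1: interest £245.20; balance after payment £17,196.96.
Month 2: interest £235.03; balance after payment £16,441.99.
Month 3: interest £224.71; balance after payment £15,676.70.
Month 4: interest £214.25; balance after payment £14,900.94.

£14,900.94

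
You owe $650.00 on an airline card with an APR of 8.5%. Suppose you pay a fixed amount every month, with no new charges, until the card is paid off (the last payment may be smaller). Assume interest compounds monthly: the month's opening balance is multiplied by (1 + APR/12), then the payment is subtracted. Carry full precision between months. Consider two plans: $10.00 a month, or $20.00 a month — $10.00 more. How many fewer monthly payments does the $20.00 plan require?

50 fewer payments

Monthly rate r = 8.5%/12 = 0.708333% = 0.00708333.
At $10.00/mo: n = ⌈−ln(1 − rB₀/P)/ln(1+r)⌉ = 88 payments (last $4.09); total interest = total paid − $650.00 = $224.09.
At $20.00/mo: 38 payments (last $1.35); total interest $91.35.
Payments saved = 88 − 38 = 50.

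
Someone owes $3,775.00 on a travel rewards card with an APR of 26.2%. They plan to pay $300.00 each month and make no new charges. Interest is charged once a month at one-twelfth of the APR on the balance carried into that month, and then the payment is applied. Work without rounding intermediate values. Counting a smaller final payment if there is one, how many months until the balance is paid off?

15 payments

Monthly rate r = 26.2%/12 = 2.18333% = 0.0218333.
Recurrence: B ← B·(1+r) − $300.00.
Month 1: interest $82.42; balance after payment $3,557.42.
Month 2: interest $77.67; balance after payment $3,335.09.
Closed form: n = −ln(1 − rB₀/P)/ln(1+r) = −ln(0.72526)/ln(1.02183) ≈ 14.872, so the balance reaches zero during payment 15.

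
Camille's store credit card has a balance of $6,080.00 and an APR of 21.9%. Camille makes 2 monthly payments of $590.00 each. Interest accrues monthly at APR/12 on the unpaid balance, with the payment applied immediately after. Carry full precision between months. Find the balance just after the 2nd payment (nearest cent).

$5,113.18

Monthly rate r = 21.9%/12 = 1.825% = 0.01825.
Each month: B ← B·(1+r) − $590.00.
Month 1: interest $110.96; balance after payment $5,600.96.
Month 2: interest $102.22; balance after payment $5,113.18.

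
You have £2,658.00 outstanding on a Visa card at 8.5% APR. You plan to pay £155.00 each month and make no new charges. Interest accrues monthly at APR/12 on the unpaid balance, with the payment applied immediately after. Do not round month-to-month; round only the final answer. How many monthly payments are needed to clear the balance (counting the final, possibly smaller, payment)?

Monthly rate r = 8.5%/12 = 0.708333% = 0.00708333.
Recurrence: B ← B·(1+r) − £155.00.
Month 1: interest £18.83; balance after payment £2,521.83.
Month 2: interest £17.86; balance after payment £2,384.69.
Closed form: n = −ln(1 − rB₀/P)/ln(1+r) = −ln(0.87853)/ln(1.00708) ≈ 18.347, so the balance reaches zero during payment 19.

19 payments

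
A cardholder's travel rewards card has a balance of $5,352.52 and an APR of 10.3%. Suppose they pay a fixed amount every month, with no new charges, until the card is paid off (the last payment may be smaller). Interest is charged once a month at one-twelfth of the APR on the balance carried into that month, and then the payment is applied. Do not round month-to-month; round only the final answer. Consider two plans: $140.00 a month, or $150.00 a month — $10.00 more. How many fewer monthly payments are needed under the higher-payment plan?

4 fewer payments

Monthly rate r = 10.3%/12 = 0.858333% = 0.00858333.
At $140.00/mo: n = ⌈−ln(1 − rB₀/P)/ln(1+r)⌉ = 47 payments (last $75.29); total interest = total paid − $5,352.52 = $1,162.77.
At $150.00/mo: 43 payments (last $118.22); total interest $1,065.70.
Payments saved = 47 − 43 = 4.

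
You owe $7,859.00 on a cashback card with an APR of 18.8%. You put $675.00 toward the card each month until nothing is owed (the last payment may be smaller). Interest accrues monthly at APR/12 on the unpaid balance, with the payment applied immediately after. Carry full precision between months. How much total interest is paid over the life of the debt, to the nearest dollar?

$886

Monthly rate r = 18.8%/12 = 1.56667% = 0.0156667.
Payoff takes n = ⌈−ln(1 − rB₀/P)/ln(1+r)⌉ = ⌈12.955⌉ = 13 payments; the last is $644.92.
Total paid = 12·$675.00 + $644.92 = $8,744.92.
Total interest = total paid − principal = $8,744.92 − $7,859.00 = $885.92.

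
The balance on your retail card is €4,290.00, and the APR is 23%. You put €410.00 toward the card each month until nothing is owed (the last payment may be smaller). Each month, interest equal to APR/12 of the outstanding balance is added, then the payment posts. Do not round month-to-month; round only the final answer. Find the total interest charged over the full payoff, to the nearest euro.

Monthly rate r = 23%/12 = 1.91667% = 0.0191667.
Payoff takes n = ⌈−ln(1 − rB₀/P)/ln(1+r)⌉ = ⌈11.790⌉ = 12 payments; the last is €324.40.
Total paid = 11·€410.00 + €324.40 = €4,834.40.
Total interest = total paid − principal = €4,834.40 − €4,290.00 = €544.40.

€544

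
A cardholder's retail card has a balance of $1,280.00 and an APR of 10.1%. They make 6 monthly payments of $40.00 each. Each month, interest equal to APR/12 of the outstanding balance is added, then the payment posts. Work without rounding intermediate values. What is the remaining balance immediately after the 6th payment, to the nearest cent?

$1,100.91

Monthly rate r = 10.1%/12 = 0.841667% = 0.00841667.
Each month: B ← B·(1+r) − $40.00.
Month 1: interest $10.77; balance after payment $1,250.77.
Month 2: interest $10.53; balance after payment $1,221.30.
Month 3: interest $10.28; balance after payment $1,191.58.
Month 4: interest $10.03; balance after payment $1,161.61.
Month 5: interest $9.78; balance after payment $1,131.39.
Month 6: interest $9.52; balance after payment $1,100.91.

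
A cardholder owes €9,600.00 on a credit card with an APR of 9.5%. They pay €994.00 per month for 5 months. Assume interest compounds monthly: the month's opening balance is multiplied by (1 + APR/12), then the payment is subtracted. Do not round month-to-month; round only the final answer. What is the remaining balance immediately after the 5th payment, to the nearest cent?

Monthly rate r = 9.5%/12 = 0.791667% = 0.00791667.
Each month: B ← B·(1+r) − €994.00.
Month 1: interest €76.00; balance after payment €8,682.00.
Month 2: interest €68.73; balance after payment €7,756.73.
Month 3: interest €61.41; balance after payment €6,824.14.
Month 4: interest €54.02; balance after payment €5,884.16.
Month 5: interest €46.58; balance after payment €4,936.75.

€4,936.75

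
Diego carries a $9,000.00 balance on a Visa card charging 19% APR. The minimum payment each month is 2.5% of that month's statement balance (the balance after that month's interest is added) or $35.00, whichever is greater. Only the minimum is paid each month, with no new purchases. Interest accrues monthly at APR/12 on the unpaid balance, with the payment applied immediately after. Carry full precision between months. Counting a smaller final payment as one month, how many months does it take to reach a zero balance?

Monthly rate r = 19%/12 = 1.58333% = 0.0158333.
While 2.5% of the post-interest balance exceeds $35.00, each month B ← (B·(1+r))·(1 − 0.025), i.e. B shrinks by the factor (1+r)·0.975 = 0.99044.
This holds for months 1–196. Entering month 197 the balance is $1,368.83; 2.5% of the post-interest balance is now below $35.00, so the flat $35.00 minimum applies from here.
From month 197 a fixed $35.00 at rate r clears $1,368.83 in 62 more payments. Total: 196 + 62 = 258 months.

258 months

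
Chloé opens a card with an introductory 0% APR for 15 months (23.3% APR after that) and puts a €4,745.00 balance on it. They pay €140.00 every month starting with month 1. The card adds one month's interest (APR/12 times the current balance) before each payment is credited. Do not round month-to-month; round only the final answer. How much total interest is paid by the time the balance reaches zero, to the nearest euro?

Promo months 1–15 at r₀ = 0%/12 = 0; months 16+ at r₁ = 23.3%/12 = 0.0194167.
After month 15 (no interest yet): B = €4,745.00 − 15·€140.00 = €2,645.00.
Then at r₁ with €140.00/mo: n₂ = −ln(1 − r₁·B/P)/ln(1+r₁) ≈ 23.77 → 24 more payments.
Total paid = 38·€140.00 + €107.43 = €5,427.43; interest = €5,427.43 − €4,745.00 = €682.43.

€682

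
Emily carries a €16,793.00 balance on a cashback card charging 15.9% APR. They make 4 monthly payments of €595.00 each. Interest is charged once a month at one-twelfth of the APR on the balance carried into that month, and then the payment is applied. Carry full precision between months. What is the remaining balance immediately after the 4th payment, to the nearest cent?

Monthly rate r = 15.9%/12 = 1.325% = 0.01325.
Each month: B ← B·(1+r) − €595.00.
Month 1: interest €222.51; balance after payment €16,420.51.
Month 2: interest €217.57; balance after payment €16,043.08.
Month 3: interest €212.57; balance after payment €15,660.65.
Month 4: interest €207.50; balance after payment €15,273.15.

€15,273.15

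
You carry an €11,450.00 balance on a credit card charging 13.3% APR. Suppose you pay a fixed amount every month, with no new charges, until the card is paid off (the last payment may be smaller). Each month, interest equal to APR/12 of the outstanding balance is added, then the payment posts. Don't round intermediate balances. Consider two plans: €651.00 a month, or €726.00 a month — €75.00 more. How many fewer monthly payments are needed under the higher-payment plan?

Monthly rate r = 13.3%/12 = 1.10833% = 0.0110833.
At €651.00/mo: n = ⌈−ln(1 − rB₀/P)/ln(1+r)⌉ = 20 payments (last €438.45); total interest = total paid − €11,450.00 = €1,357.45.
At €726.00/mo: 18 payments (last €313.73); total interest €1,205.73.
Payments saved = 20 − 18 = 2.

2 fewer payments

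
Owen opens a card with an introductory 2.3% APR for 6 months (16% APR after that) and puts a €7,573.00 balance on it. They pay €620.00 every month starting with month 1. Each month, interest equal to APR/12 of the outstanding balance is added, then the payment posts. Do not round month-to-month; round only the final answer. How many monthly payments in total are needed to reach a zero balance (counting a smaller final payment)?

13 months

Promo months 1–6 at r₀ = 2.3%/12 = 0.00191667; months 7+ at r₁ = 16%/12 = 0.0133333.
After month 6: iterate B ← B·(1+r₀) − €620.00 for 6 months → €3,922.64.
Then at r₁ with €620.00/mo: n₂ = −ln(1 − r₁·B/P)/ln(1+r₁) ≈ 6.65 → 7 more payments.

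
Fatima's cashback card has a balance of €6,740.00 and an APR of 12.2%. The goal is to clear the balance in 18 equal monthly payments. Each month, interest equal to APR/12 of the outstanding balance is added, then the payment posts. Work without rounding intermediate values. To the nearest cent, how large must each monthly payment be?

€411.65

Monthly rate r = 12.2%/12 = 1.01667% = 0.0101667.
Level-payment amortization: P = B₀·r / (1 − (1+r)^(−n)) = 6740.00·0.0101667 / (1 − 1.01017^(−18)).
Denominator 1 − (1+r)^(−18) = 0.166462017.
P = 68.5233 / 0.166462017 ≈ 411.65.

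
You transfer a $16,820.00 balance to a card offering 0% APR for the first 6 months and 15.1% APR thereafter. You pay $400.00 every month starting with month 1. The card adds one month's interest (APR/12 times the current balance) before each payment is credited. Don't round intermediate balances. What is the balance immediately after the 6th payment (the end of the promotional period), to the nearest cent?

Promo months 1–6 at r₀ = 0%/12 = 0; months 7+ at r₁ = 15.1%/12 = 0.0125833.
After month 6 (no interest yet): B = $16,820.00 − 6·$400.00 = $14,420.00.

$14,420.00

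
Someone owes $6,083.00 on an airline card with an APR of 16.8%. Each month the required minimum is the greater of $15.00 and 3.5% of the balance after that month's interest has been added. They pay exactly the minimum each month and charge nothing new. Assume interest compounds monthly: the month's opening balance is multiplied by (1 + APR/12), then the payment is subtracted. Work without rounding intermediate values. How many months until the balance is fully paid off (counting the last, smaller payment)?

Monthly rate r = 16.8%/12 = 1.4% = 0.014.
While 3.5% of the post-interest balance exceeds $15.00, each month B ← (B·(1+r))·(1 − 0.035), i.e. B shrinks by the factor (1+r)·0.965 = 0.97851.
This holds for months 1–123. Entering month 124 the balance is $420.38; 3.5% of the post-interest balance is now below $15.00, so the flat $15.00 minimum applies from here.
From month 124 a fixed $15.00 at rate r clears $420.38 in 36 more payments. Total: 123 + 36 = 159 months.

159 months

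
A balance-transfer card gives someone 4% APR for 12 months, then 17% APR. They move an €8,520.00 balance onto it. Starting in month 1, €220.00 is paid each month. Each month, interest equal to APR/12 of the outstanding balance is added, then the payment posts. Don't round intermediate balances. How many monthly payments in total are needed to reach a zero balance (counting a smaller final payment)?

Promo months 1–12 at r₀ = 4%/12 = 0.00333333; months 13+ at r₁ = 17%/12 = 0.0141667.
After month 12: iterate B ← B·(1+r₀) − €220.00 for 12 months → €6,178.18.
Then at r₁ with €220.00/mo: n₂ = −ln(1 − r₁·B/P)/ln(1+r₁) ≈ 36.06 → 37 more payments.

49 months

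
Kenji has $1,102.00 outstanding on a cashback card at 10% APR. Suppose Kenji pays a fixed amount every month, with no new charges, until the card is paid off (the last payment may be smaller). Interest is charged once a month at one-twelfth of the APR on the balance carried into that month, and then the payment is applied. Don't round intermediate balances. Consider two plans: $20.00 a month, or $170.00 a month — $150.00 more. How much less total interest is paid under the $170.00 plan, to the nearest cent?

$343.54

Monthly rate r = 10%/12 = 0.833333% = 0.00833333.
At $20.00/mo: n = ⌈−ln(1 − rB₀/P)/ln(1+r)⌉ = 75 payments (last $1.29); total interest = total paid − $1,102.00 = $379.29.
At $170.00/mo: 7 payments (last $117.75); total interest $35.75.
Interest saved = $379.29 − $35.75 = $343.54.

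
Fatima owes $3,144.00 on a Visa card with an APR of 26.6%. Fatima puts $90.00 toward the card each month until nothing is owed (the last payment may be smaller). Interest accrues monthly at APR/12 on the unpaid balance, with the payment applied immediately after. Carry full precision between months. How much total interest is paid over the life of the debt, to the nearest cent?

$2,967.57

Monthly rate r = 26.6%/12 = 2.21667% = 0.0221667.
Payoff takes n = ⌈−ln(1 − rB₀/P)/ln(1+r)⌉ = ⌈67.905⌉ = 68 payments; the last is $81.57.
Total paid = 67·$90.00 + $81.57 = $6,111.57.
Total interest = total paid − principal = $6,111.57 − $3,144.00 = $2,967.57.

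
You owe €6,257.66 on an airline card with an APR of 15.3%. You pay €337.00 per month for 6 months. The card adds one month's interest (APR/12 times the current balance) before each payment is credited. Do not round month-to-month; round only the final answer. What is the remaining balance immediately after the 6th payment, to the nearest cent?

Monthly rate r = 15.3%/12 = 1.275% = 0.01275.
Each month: B ← B·(1+r) − €337.00.
Month 1: interest €79.79; balance after payment €6,000.45.
Month 2: interest €76.51; balance after payment €5,739.95.
Month 3: interest €73.18; balance after payment €5,476.14.
Month 4: interest €69.82; balance after payment €5,208.96.
Month 5: interest €66.41; balance after payment €4,938.37.
Month 6: interest €62.96; balance after payment €4,664.33.

€4,664.33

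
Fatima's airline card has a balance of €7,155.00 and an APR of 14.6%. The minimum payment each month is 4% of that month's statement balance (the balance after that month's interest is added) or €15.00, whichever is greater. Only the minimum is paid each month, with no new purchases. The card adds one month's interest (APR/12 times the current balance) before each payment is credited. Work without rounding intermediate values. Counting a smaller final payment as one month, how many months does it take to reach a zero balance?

Monthly rate r = 14.6%/12 = 1.21667% = 0.0121667.
While 4% of the post-interest balance exceeds €15.00, each month B ← (B·(1+r))·(1 − 0.04), i.e. B shrinks by the factor (1+r)·0.96 = 0.97168.
This holds for months 1–104. Entering month 105 the balance is €360.60; 4% of the post-interest balance is now below €15.00, so the flat €15.00 minimum applies from here.
From month 105 a fixed €15.00 at rate r clears €360.60 in 29 more payments. Total: 104 + 29 = 133 months.

133 months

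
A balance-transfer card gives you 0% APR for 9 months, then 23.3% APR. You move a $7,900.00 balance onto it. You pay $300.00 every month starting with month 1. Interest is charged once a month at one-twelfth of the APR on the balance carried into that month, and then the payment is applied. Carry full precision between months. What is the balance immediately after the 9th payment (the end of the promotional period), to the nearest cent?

Promo months 1–9 at r₀ = 0%/12 = 0; months 10+ at r₁ = 23.3%/12 = 0.0194167.
After month 9 (no interest yet): B = $7,900.00 − 9·$300.00 = $5,200.00.

$5,200.00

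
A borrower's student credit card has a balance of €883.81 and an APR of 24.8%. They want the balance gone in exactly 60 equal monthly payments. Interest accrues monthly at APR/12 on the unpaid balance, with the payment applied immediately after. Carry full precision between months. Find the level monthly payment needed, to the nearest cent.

Monthly rate r = 24.8%/12 = 2.06667% = 0.0206667.
Level-payment amortization: P = B₀·r / (1 − (1+r)^(−n)) = 883.81·0.0206667 / (1 − 1.02067^(−60)).
Denominator 1 − (1+r)^(−60) = 0.706934901.
P = 18.2654 / 0.706934901 ≈ 25.84.

€25.84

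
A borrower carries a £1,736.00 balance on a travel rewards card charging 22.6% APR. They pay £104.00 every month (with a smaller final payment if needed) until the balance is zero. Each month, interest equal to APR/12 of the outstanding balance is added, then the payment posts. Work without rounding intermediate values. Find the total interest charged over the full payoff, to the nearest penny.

Monthly rate r = 22.6%/12 = 1.88333% = 0.0188333.
Payoff takes n = ⌈−ln(1 − rB₀/P)/ln(1+r)⌉ = ⌈20.228⌉ = 21 payments; the last is £23.89.
Total paid = 20·£104.00 + £23.89 = £2,103.89.
Total interest = total paid − principal = £2,103.89 − £1,736.00 = £367.89.

£367.89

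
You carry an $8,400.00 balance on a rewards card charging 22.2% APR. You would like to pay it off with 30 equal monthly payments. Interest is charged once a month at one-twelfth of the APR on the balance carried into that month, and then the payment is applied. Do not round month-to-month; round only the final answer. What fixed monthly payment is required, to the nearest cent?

Monthly rate r = 22.2%/12 = 1.85% = 0.0185.
Level-payment amortization: P = B₀·r / (1 − (1+r)^(−n)) = 8400.00·0.0185 / (1 − 1.0185^(−30)).
Denominator 1 − (1+r)^(−30) = 0.423009052.
P = 155.4 / 0.423009052 ≈ 367.37.

$367.37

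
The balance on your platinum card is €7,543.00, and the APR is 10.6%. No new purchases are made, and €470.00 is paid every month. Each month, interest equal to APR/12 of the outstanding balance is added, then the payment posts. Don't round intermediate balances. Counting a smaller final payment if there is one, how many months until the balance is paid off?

18 payments

Monthly rate r = 10.6%/12 = 0.883333% = 0.00883333.
Recurrence: B ← B·(1+r) − €470.00.
Month 1: interest €66.63; balance after payment €7,139.63.
Month 2: interest €63.07; balance after payment €6,732.70.
Closed form: n = −ln(1 − rB₀/P)/ln(1+r) = −ln(0.85823)/ln(1.00883) ≈ 17.383, so the balance reaches zero during payment 18.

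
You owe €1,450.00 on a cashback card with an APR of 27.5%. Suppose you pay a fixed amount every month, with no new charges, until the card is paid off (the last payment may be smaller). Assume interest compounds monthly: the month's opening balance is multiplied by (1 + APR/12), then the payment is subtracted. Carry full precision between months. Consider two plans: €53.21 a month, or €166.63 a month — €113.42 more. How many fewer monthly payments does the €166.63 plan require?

Monthly rate r = 27.5%/12 = 2.29167% = 0.0229167.
At €53.21/mo: n = ⌈−ln(1 − rB₀/P)/ln(1+r)⌉ = 44 payments (last €12.27); total interest = total paid − €1,450.00 = €850.30.
At €166.63/mo: 10 payments (last €136.30); total interest €185.97.
Payments saved = 44 − 10 = 34.

34 fewer payments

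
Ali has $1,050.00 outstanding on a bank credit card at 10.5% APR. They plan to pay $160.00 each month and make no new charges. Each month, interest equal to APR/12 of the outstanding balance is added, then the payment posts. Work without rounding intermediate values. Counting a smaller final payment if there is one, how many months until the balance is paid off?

Monthly rate r = 10.5%/12 = 0.875% = 0.00875.
Recurrence: B ← B·(1+r) − $160.00.
Month 1: interest $9.19; balance after payment $899.19.
Month 2: interest $7.87; balance after payment $747.06.
Closed form: n = −ln(1 − rB₀/P)/ln(1+r) = −ln(0.94258)/ln(1.00875) ≈ 6.788, so the balance reaches zero during payment 7.

7 payments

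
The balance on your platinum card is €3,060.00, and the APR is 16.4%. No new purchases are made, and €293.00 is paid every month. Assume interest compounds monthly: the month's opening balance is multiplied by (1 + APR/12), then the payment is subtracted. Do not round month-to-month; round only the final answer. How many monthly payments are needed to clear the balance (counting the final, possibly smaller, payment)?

Monthly rate r = 16.4%/12 = 1.36667% = 0.0136667.
Recurrence: B ← B·(1+r) − €293.00.
Month 1: interest €41.82; balance after payment €2,808.82.
Month 2: interest €38.39; balance after payment €2,554.21.
Closed form: n = −ln(1 − rB₀/P)/ln(1+r) = −ln(0.85727)/ln(1.01367) ≈ 11.345, so the balance reaches zero during payment 12.

12 payments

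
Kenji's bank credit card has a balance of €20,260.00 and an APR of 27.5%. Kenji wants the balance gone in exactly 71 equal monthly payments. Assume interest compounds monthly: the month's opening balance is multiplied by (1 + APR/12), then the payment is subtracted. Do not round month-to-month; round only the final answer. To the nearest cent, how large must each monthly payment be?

€580.47

Monthly rate r = 27.5%/12 = 2.29167% = 0.0229167.
Level-payment amortization: P = B₀·r / (1 − (1+r)^(−n)) = 20260.00·0.0229167 / (1 − 1.02292^(−71)).
Denominator 1 − (1+r)^(−71) = 0.799856305.
P = 464.292 / 0.799856305 ≈ 580.47.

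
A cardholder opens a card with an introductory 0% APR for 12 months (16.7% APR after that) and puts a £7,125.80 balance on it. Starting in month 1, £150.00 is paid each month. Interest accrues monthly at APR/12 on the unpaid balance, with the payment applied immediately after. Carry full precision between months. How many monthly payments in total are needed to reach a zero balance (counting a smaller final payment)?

Promo months 1–12 at r₀ = 0%/12 = 0; months 13+ at r₁ = 16.7%/12 = 0.0139167.
After month 12 (no interest yet): B = £7,125.80 − 12·£150.00 = £5,325.80.
Then at r₁ with £150.00/mo: n₂ = −ln(1 − r₁·B/P)/ln(1+r₁) ≈ 49.31 → 50 more payments.

62 months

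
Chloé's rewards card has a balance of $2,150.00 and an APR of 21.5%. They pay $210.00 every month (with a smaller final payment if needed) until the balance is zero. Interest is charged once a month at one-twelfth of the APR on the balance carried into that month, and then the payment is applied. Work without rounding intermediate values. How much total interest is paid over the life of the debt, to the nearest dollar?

Monthly rate r = 21.5%/12 = 1.79167% = 0.0179167.
Payoff takes n = ⌈−ln(1 − rB₀/P)/ln(1+r)⌉ = ⌈11.411⌉ = 12 payments; the last is $86.86.
Total paid = 11·$210.00 + $86.86 = $2,396.86.
Total interest = total paid − principal = $2,396.86 − $2,150.00 = $246.86.

$247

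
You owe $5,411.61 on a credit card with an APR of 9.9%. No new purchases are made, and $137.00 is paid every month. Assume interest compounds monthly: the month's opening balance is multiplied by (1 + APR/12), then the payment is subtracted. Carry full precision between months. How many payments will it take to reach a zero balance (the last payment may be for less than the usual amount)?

Monthly rate r = 9.9%/12 = 0.825% = 0.00825.
Recurrence: B ← B·(1+r) − $137.00.
Month 1: interest $44.65; balance after payment $5,319.26.
Month 2: interest $43.88; balance after payment $5,226.14.
Closed form: n = −ln(1 − rB₀/P)/ln(1+r) = −ln(0.67412)/ln(1.00825) ≈ 47.997, so the balance reaches zero during payment 48.

48 payments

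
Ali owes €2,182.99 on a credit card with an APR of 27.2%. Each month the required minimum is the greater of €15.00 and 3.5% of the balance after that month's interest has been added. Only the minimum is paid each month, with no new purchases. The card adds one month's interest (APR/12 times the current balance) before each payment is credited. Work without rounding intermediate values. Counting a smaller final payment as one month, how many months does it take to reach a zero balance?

Monthly rate r = 27.2%/12 = 2.26667% = 0.0226667.
While 3.5% of the post-interest balance exceeds €15.00, each month B ← (B·(1+r))·(1 − 0.035), i.e. B shrinks by the factor (1+r)·0.965 = 0.98687.
This holds for months 1–125. Entering month 126 the balance is €418.53; 3.5% of the post-interest balance is now below €15.00, so the flat €15.00 minimum applies from here.
From month 126 a fixed €15.00 at rate r clears €418.53 in 45 more payments. Total: 125 + 45 = 170 months.

170 months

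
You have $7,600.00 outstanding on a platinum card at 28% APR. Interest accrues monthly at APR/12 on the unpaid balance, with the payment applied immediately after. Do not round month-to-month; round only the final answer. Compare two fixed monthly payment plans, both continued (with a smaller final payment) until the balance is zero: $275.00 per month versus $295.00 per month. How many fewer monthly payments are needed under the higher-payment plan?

5 fewer payments

Monthly rate r = 28%/12 = 2.33333% = 0.0233333.
At $275.00/mo: n = ⌈−ln(1 − rB₀/P)/ln(1+r)⌉ = 45 payments (last $242.82); total interest = total paid − $7,600.00 = $4,742.82.
At $295.00/mo: 40 payments (last $250.78); total interest $4,155.78.
Payments saved = 45 − 40 = 5.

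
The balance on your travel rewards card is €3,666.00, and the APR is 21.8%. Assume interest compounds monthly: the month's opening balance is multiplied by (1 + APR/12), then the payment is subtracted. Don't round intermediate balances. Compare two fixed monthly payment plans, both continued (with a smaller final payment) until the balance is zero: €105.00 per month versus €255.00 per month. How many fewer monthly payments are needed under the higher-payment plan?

Monthly rate r = 21.8%/12 = 1.81667% = 0.0181667.
At €105.00/mo: n = ⌈−ln(1 − rB₀/P)/ln(1+r)⌉ = 56 payments (last €91.54); total interest = total paid − €3,666.00 = €2,200.54.
At €255.00/mo: 17 payments (last €207.61); total interest €621.61.
Payments saved = 56 − 17 = 39.

39 fewer payments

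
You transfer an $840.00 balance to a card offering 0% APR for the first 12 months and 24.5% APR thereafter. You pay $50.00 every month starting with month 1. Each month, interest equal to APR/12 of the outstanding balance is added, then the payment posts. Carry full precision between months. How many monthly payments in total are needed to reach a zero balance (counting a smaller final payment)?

18 payments

Promo months 1–12 at r₀ = 0%/12 = 0; months 13+ at r₁ = 24.5%/12 = 0.0204167.
After month 12 (no interest yet): B = $840.00 − 12·$50.00 = $240.00.
Then at r₁ with $50.00/mo: n₂ = −ln(1 − r₁·B/P)/ln(1+r₁) ≈ 5.10 → 6 more payments.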